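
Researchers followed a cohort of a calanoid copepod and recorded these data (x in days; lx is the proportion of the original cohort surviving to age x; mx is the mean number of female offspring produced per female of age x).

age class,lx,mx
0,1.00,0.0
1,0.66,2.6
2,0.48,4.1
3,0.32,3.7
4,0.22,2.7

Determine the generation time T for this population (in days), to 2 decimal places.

lx·mx: 0, 1.716, 1.968, 1.184, 0.594 → R0 = 5.462
x·lx·mx: 0, 1.716, 3.936, 3.552, 2.376 → Σ = 11.58
T = 11.58 / 5.462 = 2.120103… → 2.12

2.12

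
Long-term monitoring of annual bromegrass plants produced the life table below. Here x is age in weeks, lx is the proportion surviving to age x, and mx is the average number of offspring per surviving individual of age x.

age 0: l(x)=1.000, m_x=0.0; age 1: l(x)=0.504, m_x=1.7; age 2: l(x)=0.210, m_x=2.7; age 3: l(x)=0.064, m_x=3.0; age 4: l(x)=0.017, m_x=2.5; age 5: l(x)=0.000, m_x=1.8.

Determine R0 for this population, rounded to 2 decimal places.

1.66

lx·mx by age: 0, 0.8568, 0.567, 0.192, 0.0425, 0
R0 = Σ lx·mx = 1.6583 → 1.66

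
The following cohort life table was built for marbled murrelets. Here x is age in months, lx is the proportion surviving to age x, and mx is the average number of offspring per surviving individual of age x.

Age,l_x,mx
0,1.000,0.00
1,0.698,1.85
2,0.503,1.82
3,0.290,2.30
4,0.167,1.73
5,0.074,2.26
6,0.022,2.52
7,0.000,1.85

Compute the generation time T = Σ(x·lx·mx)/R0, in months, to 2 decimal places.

lx·mx: 0, 1.2913, 0.91546, 0.667, 0.28891, 0.16724, 0.05544, 0 → R0 = 3.38535
x·lx·mx: 0, 1.2913, 1.83092, 2.001, 1.15564, 0.8362, 0.33264, 0 → Σ = 7.4477
T = 7.4477 / 3.38535 = 2.199979… → 2.20

2.20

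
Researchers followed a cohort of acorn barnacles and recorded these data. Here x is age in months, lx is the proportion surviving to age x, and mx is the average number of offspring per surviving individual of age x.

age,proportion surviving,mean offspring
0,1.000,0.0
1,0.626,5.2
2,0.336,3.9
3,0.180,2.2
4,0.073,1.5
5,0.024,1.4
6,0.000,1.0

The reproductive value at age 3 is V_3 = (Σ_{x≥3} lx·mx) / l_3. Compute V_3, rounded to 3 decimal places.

2.995

lx·mx for x ≥ 3: 0.396, 0.1095, 0.0336, 0 → sum = 0.5391
V_3 = 0.5391 / l_3 = 0.5391 / 0.18 = 2.995 → 2.995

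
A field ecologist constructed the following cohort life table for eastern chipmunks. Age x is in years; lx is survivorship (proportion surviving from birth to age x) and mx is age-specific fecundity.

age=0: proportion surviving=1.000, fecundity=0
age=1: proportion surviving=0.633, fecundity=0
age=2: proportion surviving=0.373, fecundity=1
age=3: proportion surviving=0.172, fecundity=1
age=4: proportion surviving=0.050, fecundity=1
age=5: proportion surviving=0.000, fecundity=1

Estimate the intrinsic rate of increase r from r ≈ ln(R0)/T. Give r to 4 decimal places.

R0 = Σ lx·mx = 0 + 0 + 0.373 + 0.172 + 0.05 + 0 = 0.595
Σ x·lx·mx = 1.462; T = 1.462/0.595 = 2.45714…
r ≈ ln(R0)/T = ln(0.595)/2.45714… = -0.2113… → -0.2113

-0.2113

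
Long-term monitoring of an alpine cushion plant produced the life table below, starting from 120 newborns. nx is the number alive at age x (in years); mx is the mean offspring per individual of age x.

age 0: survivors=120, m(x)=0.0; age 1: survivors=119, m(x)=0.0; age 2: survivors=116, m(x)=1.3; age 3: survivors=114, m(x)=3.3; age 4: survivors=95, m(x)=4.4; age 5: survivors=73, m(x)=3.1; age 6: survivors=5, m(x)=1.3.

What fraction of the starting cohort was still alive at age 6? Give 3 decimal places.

l_6 = n_6/n_0 = 5/120 = 0.041667… → 0.042

0.042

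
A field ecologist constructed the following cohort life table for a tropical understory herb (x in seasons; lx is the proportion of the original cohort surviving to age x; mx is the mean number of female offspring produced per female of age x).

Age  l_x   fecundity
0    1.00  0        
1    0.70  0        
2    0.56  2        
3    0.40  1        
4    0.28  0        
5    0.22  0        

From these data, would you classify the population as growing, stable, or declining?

R0 = Σ lx·mx = 0 + 0 + 1.12 + 0.4 + 0 + 0 = 1.52
R0 > 1, so the population is growing.

growing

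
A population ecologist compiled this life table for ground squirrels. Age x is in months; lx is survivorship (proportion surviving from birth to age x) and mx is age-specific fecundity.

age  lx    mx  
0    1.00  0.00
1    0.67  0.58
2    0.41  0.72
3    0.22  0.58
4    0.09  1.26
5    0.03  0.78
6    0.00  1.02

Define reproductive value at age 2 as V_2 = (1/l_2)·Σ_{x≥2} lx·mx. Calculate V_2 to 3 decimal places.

lx·mx for x ≥ 2: 0.2952, 0.1276, 0.1134, 0.0234, 0 → sum = 0.5596
V_2 = 0.5596 / l_2 = 0.5596 / 0.41 = 1.364878… → 1.365

1.365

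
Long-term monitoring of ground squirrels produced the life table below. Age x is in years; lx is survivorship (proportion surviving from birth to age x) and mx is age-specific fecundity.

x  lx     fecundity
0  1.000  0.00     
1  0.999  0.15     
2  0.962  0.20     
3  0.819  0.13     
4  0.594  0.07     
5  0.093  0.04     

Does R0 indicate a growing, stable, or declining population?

R0 = Σ lx·mx = 0 + 0.14985 + 0.1924 + 0.10647 + 0.04158 + 0.00372 = 0.49402
R0 < 1, so the population is declining.

declining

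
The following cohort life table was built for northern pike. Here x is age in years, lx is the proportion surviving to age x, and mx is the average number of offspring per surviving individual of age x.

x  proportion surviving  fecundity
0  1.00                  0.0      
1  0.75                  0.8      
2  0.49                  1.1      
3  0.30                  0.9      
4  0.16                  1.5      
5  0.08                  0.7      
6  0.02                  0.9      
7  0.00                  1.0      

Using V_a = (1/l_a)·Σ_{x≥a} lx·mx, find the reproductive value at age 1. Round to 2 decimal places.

2.30

lx·mx for x ≥ 1: 0.6, 0.539, 0.27, 0.24, 0.056, 0.018, 0 → sum = 1.723
V_1 = 1.723 / l_1 = 1.723 / 0.75 = 2.297333… → 2.30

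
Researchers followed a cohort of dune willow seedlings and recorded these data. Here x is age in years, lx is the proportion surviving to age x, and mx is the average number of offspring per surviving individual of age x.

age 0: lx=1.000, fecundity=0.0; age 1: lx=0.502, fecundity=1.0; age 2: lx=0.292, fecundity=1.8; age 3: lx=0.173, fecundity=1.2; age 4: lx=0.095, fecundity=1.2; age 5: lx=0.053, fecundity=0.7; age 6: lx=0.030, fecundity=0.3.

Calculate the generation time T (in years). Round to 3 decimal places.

lx·mx: 0, 0.502, 0.5256, 0.2076, 0.114, 0.0371, 0.009 → R0 = 1.3953
x·lx·mx: 0, 0.502, 1.0512, 0.6228, 0.456, 0.1855, 0.054 → Σ = 2.8715
T = 2.8715 / 1.3953 = 2.05798… → 2.058

2.058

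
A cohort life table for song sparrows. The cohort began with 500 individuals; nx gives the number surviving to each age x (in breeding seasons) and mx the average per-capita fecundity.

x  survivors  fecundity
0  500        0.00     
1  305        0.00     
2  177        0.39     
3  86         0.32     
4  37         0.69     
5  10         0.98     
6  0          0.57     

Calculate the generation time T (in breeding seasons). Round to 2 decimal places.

lx = nx/n0 = nx/500: 1, 0.61, 0.354, 0.172, 0.074, 0.02, 0
lx·mx: 0, 0, 0.13806, 0.05504, 0.05106, 0.0196, 0 → R0 = 0.26376
x·lx·mx: 0, 0, 0.27612, 0.16512, 0.20424, 0.098, 0 → Σ = 0.74348
T = 0.74348 / 0.26376 = 2.818775… → 2.82

2.82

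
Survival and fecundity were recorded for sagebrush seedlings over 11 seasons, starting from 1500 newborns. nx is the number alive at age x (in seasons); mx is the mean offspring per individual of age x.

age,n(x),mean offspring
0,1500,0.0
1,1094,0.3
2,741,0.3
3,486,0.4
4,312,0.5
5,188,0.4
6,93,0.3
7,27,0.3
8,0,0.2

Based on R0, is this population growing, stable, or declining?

declining

lx = nx/n0 = nx/1500: 1, 0.72933…, 0.494, 0.324, 0.208, 0.12533…, 0.062, 0.018, 0
R0 = Σ lx·mx = 0 + 0.2188… + 0.1482 + 0.1296 + 0.104 + 0.050133… + 0.0186 + 0.0054 + 0 = 0.674733…
R0 < 1, so the population is declining.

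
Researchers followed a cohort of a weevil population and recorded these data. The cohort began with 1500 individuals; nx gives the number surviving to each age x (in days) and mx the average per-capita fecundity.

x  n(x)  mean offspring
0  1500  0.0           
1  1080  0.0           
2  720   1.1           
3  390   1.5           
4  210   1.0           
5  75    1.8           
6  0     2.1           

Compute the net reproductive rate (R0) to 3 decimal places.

lx = nx/n0 = nx/1500: 1, 0.72, 0.48, 0.26, 0.14, 0.05, 0
lx·mx by age: 0, 0, 0.528, 0.39, 0.14, 0.09, 0
R0 = Σ lx·mx = 1.148 → 1.148

1.148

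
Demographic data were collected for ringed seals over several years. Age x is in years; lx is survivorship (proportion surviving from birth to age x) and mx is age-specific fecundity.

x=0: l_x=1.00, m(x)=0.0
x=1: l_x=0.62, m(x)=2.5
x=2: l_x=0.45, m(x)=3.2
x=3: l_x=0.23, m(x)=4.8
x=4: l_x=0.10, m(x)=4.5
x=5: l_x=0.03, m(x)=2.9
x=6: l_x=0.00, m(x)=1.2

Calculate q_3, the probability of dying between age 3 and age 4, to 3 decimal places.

q_3 = (l_3 − l_4) / l_3 = (0.23 − 0.1) / 0.23
     = 0.13 / 0.23 = 0.565217… → 0.565

0.565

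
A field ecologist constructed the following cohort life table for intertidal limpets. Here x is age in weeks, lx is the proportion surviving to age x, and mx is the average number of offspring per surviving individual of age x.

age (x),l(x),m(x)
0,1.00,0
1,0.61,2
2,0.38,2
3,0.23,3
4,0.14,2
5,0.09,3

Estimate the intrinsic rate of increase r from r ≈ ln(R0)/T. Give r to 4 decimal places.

R0 = Σ lx·mx = 0 + 1.22 + 0.76 + 0.69 + 0.28 + 0.27 = 3.22
Σ x·lx·mx = 7.28; T = 7.28/3.22 = 2.26087…
r ≈ ln(R0)/T = ln(3.22)/2.26087… = 0.517226… → 0.5172

0.5172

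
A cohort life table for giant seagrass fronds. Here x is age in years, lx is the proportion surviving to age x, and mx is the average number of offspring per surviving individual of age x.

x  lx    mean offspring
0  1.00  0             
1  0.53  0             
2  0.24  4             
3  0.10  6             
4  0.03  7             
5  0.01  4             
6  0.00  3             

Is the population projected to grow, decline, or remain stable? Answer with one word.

growing

R0 = Σ lx·mx = 0 + 0 + 0.96 + 0.6 + 0.21 + 0.04 + 0 = 1.81
R0 > 1, so the population is growing.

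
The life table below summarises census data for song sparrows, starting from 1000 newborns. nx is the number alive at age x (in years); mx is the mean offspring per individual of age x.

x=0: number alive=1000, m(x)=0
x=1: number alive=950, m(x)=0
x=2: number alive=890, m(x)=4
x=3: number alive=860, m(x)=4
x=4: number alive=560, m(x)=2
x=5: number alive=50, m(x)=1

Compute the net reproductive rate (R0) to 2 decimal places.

lx = nx/n0 = nx/1000: 1, 0.95, 0.89, 0.86, 0.56, 0.05
lx·mx by age: 0, 0, 3.56, 3.44, 1.12, 0.05
R0 = Σ lx·mx = 8.17 → 8.17

8.17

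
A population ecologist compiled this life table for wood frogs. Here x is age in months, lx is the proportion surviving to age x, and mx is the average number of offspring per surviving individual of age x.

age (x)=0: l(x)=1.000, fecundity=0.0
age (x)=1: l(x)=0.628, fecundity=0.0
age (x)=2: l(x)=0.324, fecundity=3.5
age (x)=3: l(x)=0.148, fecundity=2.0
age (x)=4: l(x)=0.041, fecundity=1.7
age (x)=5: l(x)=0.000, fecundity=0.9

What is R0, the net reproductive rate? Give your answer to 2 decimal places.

lx·mx by age: 0, 0, 1.134, 0.296, 0.0697, 0
R0 = Σ lx·mx = 1.4997 → 1.50

1.50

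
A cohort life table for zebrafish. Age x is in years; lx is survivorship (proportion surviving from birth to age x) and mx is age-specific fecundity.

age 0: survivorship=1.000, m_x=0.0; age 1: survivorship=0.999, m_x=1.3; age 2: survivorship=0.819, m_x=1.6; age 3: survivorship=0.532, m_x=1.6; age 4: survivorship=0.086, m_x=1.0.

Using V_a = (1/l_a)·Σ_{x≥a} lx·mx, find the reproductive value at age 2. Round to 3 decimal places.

2.744

lx·mx for x ≥ 2: 1.3104, 0.8512, 0.086 → sum = 2.2476
V_2 = 2.2476 / l_2 = 2.2476 / 0.819 = 2.744322… → 2.744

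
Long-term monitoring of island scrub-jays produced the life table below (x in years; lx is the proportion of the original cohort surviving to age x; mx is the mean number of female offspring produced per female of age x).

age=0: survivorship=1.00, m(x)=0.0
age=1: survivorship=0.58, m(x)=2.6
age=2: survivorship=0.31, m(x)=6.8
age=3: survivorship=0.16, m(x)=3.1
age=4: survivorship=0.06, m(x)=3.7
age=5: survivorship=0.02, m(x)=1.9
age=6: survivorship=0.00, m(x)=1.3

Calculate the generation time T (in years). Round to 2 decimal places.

lx·mx: 0, 1.508, 2.108, 0.496, 0.222, 0.038, 0 → R0 = 4.372
x·lx·mx: 0, 1.508, 4.216, 1.488, 0.888, 0.19, 0 → Σ = 8.29
T = 8.29 / 4.372 = 1.896157… → 1.90

1.90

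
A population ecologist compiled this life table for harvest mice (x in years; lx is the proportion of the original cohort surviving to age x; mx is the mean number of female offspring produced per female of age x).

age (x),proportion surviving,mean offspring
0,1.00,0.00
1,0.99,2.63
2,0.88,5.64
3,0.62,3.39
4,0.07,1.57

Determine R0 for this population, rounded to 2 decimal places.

9.78

lx·mx by age: 0, 2.6037, 4.9632, 2.1018, 0.1099
R0 = Σ lx·mx = 9.7786 → 9.78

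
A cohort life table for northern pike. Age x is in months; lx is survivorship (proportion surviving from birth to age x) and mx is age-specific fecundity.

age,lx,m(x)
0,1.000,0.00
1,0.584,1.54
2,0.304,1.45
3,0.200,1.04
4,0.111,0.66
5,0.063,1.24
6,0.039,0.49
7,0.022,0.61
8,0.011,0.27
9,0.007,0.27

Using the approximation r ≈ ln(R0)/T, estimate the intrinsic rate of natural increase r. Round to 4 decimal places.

0.2873

R0 = Σ lx·mx = 0 + 0.89936 + 0.4408 + 0.208 + 0.07326 + 0.07812 + 0.01911 + 0.01342 + 0.00297 + 0.00189 = 1.73693
Σ x·lx·mx = 3.33797; T = 3.33797/1.73693 = 1.92176…
r ≈ ln(R0)/T = ln(1.73693)/1.92176… = 0.287298… → 0.2873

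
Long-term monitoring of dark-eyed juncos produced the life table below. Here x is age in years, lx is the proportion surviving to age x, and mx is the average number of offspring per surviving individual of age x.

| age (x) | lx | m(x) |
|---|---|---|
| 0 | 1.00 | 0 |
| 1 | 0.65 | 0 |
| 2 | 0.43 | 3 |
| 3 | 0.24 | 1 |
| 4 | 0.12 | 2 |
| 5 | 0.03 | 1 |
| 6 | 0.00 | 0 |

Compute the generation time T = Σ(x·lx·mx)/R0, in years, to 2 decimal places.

2.45

lx·mx: 0, 0, 1.29, 0.24, 0.24, 0.03, 0 → R0 = 1.8
x·lx·mx: 0, 0, 2.58, 0.72, 0.96, 0.15, 0 → Σ = 4.41
T = 4.41 / 1.8 = 2.45 → 2.45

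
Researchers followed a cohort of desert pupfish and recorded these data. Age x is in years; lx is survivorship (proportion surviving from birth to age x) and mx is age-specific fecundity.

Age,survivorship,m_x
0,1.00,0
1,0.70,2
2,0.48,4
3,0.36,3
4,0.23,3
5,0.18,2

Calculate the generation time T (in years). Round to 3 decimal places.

lx·mx: 0, 1.4, 1.92, 1.08, 0.69, 0.36 → R0 = 5.45
x·lx·mx: 0, 1.4, 3.84, 3.24, 2.76, 1.8 → Σ = 13.04
T = 13.04 / 5.45 = 2.392661… → 2.393

2.393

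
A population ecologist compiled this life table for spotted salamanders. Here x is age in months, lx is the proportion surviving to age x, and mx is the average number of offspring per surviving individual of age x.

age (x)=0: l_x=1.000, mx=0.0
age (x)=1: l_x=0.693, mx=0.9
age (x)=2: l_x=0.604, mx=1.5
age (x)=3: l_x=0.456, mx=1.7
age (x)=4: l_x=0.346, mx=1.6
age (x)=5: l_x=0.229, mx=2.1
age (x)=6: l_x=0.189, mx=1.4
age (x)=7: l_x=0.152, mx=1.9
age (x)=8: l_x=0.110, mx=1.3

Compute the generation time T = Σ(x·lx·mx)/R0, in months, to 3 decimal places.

lx·mx: 0, 0.6237, 0.906, 0.7752, 0.5536, 0.4809, 0.2646, 0.2888, 0.143 → R0 = 4.0358
x·lx·mx: 0, 0.6237, 1.812, 2.3256, 2.2144, 2.4045, 1.5876, 2.0216, 1.144 → Σ = 14.1334
T = 14.1334 / 4.0358 = 3.502007… → 3.502

3.502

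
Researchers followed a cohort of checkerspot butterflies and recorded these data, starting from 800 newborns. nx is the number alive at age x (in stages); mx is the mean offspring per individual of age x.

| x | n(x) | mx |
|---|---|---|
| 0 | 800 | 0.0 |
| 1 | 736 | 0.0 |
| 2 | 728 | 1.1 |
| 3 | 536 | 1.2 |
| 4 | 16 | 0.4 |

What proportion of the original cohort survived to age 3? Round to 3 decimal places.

l_3 = n_3/n_0 = 536/800 = 0.67 → 0.670

0.670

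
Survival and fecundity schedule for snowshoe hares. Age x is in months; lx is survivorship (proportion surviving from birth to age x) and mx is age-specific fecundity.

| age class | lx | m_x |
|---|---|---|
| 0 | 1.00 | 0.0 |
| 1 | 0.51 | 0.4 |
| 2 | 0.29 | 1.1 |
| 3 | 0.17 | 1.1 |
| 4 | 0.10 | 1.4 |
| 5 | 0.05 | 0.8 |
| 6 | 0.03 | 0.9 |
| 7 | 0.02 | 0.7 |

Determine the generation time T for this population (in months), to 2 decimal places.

2.60

lx·mx: 0, 0.204, 0.319, 0.187, 0.14, 0.04, 0.027, 0.014 → R0 = 0.931
x·lx·mx: 0, 0.204, 0.638, 0.561, 0.56, 0.2, 0.162, 0.098 → Σ = 2.423
T = 2.423 / 0.931 = 2.602578… → 2.60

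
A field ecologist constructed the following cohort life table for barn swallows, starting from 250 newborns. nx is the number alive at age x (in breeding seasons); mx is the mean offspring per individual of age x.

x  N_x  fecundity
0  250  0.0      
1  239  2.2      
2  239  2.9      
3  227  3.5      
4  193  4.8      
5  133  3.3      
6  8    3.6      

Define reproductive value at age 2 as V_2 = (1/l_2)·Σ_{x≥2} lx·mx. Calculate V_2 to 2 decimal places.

12.06

lx = nx/n0 = nx/250: 1, 0.956, 0.956, 0.908, 0.772, 0.532, 0.032
lx·mx for x ≥ 2: 2.7724, 3.178, 3.7056, 1.7556, 0.1152 → sum = 11.5268
V_2 = 11.5268 / l_2 = 11.5268 / 0.956 = 12.057322… → 12.06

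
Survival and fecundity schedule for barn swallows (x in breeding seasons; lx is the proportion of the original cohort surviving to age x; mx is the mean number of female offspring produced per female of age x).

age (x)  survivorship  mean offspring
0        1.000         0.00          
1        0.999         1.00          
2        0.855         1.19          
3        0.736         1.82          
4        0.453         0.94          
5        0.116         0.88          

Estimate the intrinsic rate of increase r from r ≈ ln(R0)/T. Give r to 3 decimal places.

0.569

R0 = Σ lx·mx = 0 + 0.999 + 1.01745 + 1.33952 + 0.42582 + 0.10208 = 3.88387
Σ x·lx·mx = 9.26614; T = 9.26614/3.88387 = 2.3858…
r ≈ ln(R0)/T = ln(3.88387)/2.3858… = 0.56871… → 0.569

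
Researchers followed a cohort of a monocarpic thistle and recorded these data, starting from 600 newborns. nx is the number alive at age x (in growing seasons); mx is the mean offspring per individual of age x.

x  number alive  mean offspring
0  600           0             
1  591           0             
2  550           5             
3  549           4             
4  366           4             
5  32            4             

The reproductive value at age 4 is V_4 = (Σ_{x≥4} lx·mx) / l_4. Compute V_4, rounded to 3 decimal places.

4.350

lx = nx/n0 = nx/600: 1, 0.985, 0.91667…, 0.915, 0.61, 0.05333…
lx·mx for x ≥ 4: 2.44, 0.213333… → sum = 2.653333…
V_4 = 2.653333… / l_4 = 2.653333… / 0.61 = 4.349727… → 4.350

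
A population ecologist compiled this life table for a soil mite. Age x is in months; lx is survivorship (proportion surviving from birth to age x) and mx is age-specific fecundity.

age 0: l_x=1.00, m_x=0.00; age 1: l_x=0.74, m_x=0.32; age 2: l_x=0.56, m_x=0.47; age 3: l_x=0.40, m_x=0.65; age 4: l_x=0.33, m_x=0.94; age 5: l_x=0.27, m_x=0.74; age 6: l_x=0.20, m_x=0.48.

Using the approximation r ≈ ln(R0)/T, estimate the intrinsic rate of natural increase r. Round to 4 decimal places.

R0 = Σ lx·mx = 0 + 0.2368 + 0.2632 + 0.26 + 0.3102 + 0.1998 + 0.096 = 1.366
Σ x·lx·mx = 4.359; T = 4.359/1.366 = 3.19107…
r ≈ ln(R0)/T = ln(1.366)/3.19107… = 0.097737… → 0.0977

0.0977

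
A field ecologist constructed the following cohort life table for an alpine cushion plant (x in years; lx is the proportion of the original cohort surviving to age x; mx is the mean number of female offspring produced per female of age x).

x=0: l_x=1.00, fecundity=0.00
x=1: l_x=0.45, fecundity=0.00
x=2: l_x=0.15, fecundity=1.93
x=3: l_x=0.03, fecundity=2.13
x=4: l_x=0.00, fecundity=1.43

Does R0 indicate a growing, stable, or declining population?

R0 = Σ lx·mx = 0 + 0 + 0.2895 + 0.0639 + 0 = 0.3534
R0 < 1, so the population is declining.

declining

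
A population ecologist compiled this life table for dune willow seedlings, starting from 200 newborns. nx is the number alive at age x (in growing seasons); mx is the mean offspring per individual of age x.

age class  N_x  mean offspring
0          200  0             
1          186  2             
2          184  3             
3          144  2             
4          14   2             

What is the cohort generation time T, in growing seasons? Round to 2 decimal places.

1.98

lx = nx/n0 = nx/200: 1, 0.93, 0.92, 0.72, 0.07
lx·mx: 0, 1.86, 2.76, 1.44, 0.14 → R0 = 6.2
x·lx·mx: 0, 1.86, 5.52, 4.32, 0.56 → Σ = 12.26
T = 12.26 / 6.2 = 1.977419… → 1.98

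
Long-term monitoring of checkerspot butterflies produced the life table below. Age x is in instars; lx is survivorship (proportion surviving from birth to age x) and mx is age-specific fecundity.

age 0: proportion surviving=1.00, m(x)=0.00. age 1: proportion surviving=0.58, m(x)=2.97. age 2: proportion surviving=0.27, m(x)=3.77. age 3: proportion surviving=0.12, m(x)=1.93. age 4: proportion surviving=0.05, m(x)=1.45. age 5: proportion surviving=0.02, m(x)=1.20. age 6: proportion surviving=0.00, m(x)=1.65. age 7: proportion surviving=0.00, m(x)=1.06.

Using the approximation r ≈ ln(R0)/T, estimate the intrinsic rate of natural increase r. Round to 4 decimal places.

R0 = Σ lx·mx = 0 + 1.7226 + 1.0179 + 0.2316 + 0.0725 + 0.024 + 0 + 0 = 3.0686
Σ x·lx·mx = 4.8632; T = 4.8632/3.0686 = 1.58483…
r ≈ ln(R0)/T = ln(3.0686)/1.58483… = 0.707472… → 0.7075

0.7075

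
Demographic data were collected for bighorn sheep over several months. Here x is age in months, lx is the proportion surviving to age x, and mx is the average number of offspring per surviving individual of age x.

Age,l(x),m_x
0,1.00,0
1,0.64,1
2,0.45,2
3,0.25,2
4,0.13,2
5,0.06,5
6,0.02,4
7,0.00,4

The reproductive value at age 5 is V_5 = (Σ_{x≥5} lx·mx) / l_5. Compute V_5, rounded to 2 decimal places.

lx·mx for x ≥ 5: 0.3, 0.08, 0 → sum = 0.38
V_5 = 0.38 / l_5 = 0.38 / 0.06 = 6.333333… → 6.33

6.33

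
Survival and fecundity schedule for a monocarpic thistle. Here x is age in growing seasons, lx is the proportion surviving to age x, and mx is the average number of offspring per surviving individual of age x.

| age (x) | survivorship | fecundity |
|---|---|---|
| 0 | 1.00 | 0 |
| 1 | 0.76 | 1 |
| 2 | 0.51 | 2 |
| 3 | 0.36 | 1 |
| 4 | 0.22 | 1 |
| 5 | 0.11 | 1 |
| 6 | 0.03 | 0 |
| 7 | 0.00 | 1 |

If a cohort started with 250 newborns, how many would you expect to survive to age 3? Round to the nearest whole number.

90

Expected survivors = N0 · l_3 = 250 × 0.36 = 90 → 90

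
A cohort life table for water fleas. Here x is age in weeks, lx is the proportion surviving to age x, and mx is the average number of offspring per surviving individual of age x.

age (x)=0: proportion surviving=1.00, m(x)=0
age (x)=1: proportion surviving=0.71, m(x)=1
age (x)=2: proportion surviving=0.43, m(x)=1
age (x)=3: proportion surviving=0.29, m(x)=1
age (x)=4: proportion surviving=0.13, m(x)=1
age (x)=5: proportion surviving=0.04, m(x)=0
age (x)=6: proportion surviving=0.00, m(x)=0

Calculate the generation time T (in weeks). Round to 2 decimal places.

1.90

lx·mx: 0, 0.71, 0.43, 0.29, 0.13, 0, 0 → R0 = 1.56
x·lx·mx: 0, 0.71, 0.86, 0.87, 0.52, 0, 0 → Σ = 2.96
T = 2.96 / 1.56 = 1.897436… → 1.90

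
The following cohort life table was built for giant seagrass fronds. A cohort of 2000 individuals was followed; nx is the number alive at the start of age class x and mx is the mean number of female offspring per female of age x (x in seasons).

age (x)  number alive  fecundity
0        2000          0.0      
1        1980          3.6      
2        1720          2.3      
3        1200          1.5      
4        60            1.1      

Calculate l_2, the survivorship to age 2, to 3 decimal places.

0.860

l_2 = n_2/n_0 = 1720/2000 = 0.86 → 0.860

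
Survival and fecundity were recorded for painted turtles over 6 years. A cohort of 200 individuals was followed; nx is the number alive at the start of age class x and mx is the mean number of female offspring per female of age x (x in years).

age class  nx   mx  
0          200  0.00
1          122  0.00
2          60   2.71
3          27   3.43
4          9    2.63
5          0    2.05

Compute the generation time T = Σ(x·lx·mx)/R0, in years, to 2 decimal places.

2.50

lx = nx/n0 = nx/200: 1, 0.61, 0.3, 0.135, 0.045, 0
lx·mx: 0, 0, 0.813, 0.46305, 0.11835, 0 → R0 = 1.3944
x·lx·mx: 0, 0, 1.626, 1.38915, 0.4734, 0 → Σ = 3.48855
T = 3.48855 / 1.3944 = 2.501829… → 2.50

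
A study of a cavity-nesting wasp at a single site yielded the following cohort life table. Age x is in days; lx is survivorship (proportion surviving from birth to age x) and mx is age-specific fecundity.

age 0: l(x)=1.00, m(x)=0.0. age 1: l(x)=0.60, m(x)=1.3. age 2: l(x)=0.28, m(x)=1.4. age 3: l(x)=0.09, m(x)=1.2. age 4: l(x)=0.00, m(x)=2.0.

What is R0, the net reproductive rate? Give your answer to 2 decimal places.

lx·mx by age: 0, 0.78, 0.392, 0.108, 0
R0 = Σ lx·mx = 1.28 → 1.28

1.28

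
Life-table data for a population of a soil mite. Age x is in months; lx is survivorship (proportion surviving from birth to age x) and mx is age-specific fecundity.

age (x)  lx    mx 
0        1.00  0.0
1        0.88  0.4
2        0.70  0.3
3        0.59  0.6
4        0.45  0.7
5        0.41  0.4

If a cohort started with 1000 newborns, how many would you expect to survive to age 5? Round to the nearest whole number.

410

Expected survivors = N0 · l_5 = 1000 × 0.41 = 410 → 410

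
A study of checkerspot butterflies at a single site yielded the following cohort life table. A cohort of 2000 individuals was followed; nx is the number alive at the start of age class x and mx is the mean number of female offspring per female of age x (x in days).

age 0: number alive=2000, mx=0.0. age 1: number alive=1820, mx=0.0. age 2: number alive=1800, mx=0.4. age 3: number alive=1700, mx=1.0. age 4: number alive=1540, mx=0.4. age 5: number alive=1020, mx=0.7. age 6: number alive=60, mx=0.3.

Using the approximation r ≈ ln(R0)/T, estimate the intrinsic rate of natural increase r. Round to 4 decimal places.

0.1882

lx = nx/n0 = nx/2000: 1, 0.91, 0.9, 0.85, 0.77, 0.51, 0.03
R0 = Σ lx·mx = 0 + 0 + 0.36 + 0.85 + 0.308 + 0.357 + 0.009 = 1.884
Σ x·lx·mx = 6.341; T = 6.341/1.884 = 3.36571…
r ≈ ln(R0)/T = ln(1.884)/3.36571… = 0.188191… → 0.1882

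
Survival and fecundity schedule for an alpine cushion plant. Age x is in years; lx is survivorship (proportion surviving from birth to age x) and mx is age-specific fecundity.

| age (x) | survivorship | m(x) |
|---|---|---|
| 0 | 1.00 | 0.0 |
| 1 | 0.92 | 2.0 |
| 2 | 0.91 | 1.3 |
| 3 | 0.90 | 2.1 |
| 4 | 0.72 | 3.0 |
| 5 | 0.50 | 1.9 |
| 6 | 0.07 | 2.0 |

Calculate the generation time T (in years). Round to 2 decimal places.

2.95

lx·mx: 0, 1.84, 1.183, 1.89, 2.16, 0.95, 0.14 → R0 = 8.163
x·lx·mx: 0, 1.84, 2.366, 5.67, 8.64, 4.75, 0.84 → Σ = 24.106
T = 24.106 / 8.163 = 2.953081… → 2.95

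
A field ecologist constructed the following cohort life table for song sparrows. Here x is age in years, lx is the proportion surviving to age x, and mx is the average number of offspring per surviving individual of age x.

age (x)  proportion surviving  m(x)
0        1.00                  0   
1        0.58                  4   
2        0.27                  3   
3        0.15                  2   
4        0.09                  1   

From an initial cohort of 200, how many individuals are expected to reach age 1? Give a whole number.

116

Expected survivors = N0 · l_1 = 200 × 0.58 = 116 → 116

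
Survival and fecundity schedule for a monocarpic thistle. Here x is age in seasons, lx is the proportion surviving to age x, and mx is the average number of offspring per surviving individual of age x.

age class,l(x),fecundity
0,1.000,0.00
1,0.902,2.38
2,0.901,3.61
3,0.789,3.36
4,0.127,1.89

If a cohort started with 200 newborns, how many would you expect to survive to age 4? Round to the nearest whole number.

Expected survivors = N0 · l_4 = 200 × 0.127 = 25.4 → 25

25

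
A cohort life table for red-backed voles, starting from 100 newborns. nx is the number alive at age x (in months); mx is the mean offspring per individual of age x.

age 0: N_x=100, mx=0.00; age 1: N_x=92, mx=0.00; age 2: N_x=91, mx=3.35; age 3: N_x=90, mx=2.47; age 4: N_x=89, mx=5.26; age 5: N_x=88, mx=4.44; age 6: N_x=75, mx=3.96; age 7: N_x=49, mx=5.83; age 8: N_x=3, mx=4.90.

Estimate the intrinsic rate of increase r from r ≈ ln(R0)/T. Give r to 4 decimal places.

0.6582

lx = nx/n0 = nx/100: 1, 0.92, 0.91, 0.9, 0.89, 0.88, 0.75, 0.49, 0.03
R0 = Σ lx·mx = 0 + 0 + 3.0485 + 2.223 + 4.6814 + 3.9072 + 2.97 + 2.8567 + 0.147 = 19.8338
Σ x·lx·mx = 90.0205; T = 90.0205/19.8338 = 4.53874…
r ≈ ln(R0)/T = ln(19.8338)/4.53874… = 0.658197… → 0.6582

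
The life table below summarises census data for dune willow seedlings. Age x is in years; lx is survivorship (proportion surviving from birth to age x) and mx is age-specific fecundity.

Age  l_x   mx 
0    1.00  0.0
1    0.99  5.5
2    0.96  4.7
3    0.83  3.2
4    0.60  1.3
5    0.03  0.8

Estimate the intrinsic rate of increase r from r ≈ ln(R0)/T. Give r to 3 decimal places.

1.357

R0 = Σ lx·mx = 0 + 5.445 + 4.512 + 2.656 + 0.78 + 0.024 = 13.417
Σ x·lx·mx = 25.677; T = 25.677/13.417 = 1.91377…
r ≈ ln(R0)/T = ln(13.417)/1.91377… = 1.35676… → 1.357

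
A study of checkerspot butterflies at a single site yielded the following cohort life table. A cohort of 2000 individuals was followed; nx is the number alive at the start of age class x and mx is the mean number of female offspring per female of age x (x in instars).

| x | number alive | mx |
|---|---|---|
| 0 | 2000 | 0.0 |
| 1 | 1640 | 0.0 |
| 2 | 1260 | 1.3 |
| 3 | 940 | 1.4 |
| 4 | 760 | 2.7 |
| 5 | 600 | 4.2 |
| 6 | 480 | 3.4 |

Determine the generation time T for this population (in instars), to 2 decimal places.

4.13

lx = nx/n0 = nx/2000: 1, 0.82, 0.63, 0.47, 0.38, 0.3, 0.24
lx·mx: 0, 0, 0.819, 0.658, 1.026, 1.26, 0.816 → R0 = 4.579
x·lx·mx: 0, 0, 1.638, 1.974, 4.104, 6.3, 4.896 → Σ = 18.912
T = 18.912 / 4.579 = 4.130159… → 4.13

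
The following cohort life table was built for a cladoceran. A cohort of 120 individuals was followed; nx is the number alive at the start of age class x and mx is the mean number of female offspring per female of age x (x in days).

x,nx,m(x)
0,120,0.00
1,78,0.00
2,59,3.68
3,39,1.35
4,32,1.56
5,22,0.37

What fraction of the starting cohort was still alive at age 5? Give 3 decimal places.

l_5 = n_5/n_0 = 22/120 = 0.183333… → 0.183

0.183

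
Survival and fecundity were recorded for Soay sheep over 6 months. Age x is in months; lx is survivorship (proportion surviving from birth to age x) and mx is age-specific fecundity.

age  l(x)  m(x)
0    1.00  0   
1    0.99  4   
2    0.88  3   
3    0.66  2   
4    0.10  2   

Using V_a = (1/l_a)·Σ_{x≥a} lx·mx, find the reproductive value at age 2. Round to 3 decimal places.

4.727

lx·mx for x ≥ 2: 2.64, 1.32, 0.2 → sum = 4.16
V_2 = 4.16 / l_2 = 4.16 / 0.88 = 4.727273… → 4.727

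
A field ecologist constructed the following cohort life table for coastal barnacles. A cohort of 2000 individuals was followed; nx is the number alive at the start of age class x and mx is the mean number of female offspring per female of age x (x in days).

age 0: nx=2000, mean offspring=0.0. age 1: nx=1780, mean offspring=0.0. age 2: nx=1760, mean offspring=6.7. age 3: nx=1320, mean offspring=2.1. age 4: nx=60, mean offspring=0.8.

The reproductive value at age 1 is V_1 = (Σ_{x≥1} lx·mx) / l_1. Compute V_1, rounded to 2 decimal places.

lx = nx/n0 = nx/2000: 1, 0.89, 0.88, 0.66, 0.03
lx·mx for x ≥ 1: 0, 5.896, 1.386, 0.024 → sum = 7.306
V_1 = 7.306 / l_1 = 7.306 / 0.89 = 8.208989… → 8.21

8.21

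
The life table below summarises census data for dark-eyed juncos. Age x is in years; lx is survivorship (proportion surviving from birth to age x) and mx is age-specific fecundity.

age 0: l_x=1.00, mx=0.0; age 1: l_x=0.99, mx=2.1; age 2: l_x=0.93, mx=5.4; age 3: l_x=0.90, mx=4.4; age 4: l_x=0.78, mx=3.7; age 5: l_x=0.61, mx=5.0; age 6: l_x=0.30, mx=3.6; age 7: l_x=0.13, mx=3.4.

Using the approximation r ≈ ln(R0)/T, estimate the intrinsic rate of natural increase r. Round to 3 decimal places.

R0 = Σ lx·mx = 0 + 2.079 + 5.022 + 3.96 + 2.886 + 3.05 + 1.08 + 0.442 = 18.519
Σ x·lx·mx = 60.371; T = 60.371/18.519 = 3.25995…
r ≈ ln(R0)/T = ln(18.519)/3.25995… = 0.89535… → 0.895

0.895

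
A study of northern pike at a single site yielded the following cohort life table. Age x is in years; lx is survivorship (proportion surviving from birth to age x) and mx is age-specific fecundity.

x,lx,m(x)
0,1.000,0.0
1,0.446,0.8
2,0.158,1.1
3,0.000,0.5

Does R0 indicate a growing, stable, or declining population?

R0 = Σ lx·mx = 0 + 0.3568 + 0.1738 + 0 = 0.5306
R0 < 1, so the population is declining.

declining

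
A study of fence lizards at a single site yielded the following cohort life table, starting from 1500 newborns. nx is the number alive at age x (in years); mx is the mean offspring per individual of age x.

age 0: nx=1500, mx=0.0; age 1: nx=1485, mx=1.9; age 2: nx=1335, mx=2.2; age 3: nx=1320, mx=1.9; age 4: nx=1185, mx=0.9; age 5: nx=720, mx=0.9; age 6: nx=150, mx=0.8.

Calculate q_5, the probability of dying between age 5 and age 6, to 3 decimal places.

0.792

lx = nx/n0 = nx/1500: 1, 0.99, 0.89, 0.88, 0.79, 0.48, 0.1
q_5 = (l_5 − l_6) / l_5 = (0.48 − 0.1) / 0.48
     = 0.38 / 0.48 = 0.791667… → 0.792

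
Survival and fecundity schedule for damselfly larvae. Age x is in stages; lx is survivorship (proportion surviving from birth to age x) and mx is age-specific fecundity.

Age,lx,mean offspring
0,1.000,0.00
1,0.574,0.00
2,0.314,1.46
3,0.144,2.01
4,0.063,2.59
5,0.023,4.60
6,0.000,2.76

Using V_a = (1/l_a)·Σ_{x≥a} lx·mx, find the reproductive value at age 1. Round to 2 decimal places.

lx·mx for x ≥ 1: 0, 0.45844, 0.28944, 0.16317, 0.1058, 0 → sum = 1.01685
V_1 = 1.01685 / l_1 = 1.01685 / 0.574 = 1.771516… → 1.77

1.77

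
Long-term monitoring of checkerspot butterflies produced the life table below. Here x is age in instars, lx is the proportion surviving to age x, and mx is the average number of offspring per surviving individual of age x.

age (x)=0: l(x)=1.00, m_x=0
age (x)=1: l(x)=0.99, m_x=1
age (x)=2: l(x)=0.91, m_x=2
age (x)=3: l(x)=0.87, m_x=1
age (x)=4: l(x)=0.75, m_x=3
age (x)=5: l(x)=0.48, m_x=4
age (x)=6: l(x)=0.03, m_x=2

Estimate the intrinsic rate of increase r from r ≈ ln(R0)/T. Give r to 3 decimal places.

0.624

R0 = Σ lx·mx = 0 + 0.99 + 1.82 + 0.87 + 2.25 + 1.92 + 0.06 = 7.91
Σ x·lx·mx = 26.2; T = 26.2/7.91 = 3.31226…
r ≈ ln(R0)/T = ln(7.91)/3.31226… = 0.62439… → 0.624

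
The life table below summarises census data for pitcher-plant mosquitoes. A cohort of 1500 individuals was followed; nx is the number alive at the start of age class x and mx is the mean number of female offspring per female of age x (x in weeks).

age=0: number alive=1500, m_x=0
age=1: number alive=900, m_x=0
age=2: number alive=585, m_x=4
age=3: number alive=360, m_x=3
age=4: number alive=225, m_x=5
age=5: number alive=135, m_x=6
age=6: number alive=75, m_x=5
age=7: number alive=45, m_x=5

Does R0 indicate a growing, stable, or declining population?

growing

lx = nx/n0 = nx/1500: 1, 0.6, 0.39, 0.24, 0.15, 0.09, 0.05, 0.03
R0 = Σ lx·mx = 0 + 0 + 1.56 + 0.72 + 0.75 + 0.54 + 0.25 + 0.15 = 3.97
R0 > 1, so the population is growing.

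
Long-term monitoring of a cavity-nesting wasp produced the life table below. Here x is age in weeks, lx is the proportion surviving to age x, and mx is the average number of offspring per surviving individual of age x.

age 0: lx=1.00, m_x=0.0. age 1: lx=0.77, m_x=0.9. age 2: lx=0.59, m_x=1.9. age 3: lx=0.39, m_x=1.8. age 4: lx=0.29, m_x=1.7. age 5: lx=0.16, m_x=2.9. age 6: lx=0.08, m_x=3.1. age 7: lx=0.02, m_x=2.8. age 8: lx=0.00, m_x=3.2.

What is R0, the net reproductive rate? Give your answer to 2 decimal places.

lx·mx by age: 0, 0.693, 1.121, 0.702, 0.493, 0.464, 0.248, 0.056, 0
R0 = Σ lx·mx = 3.777 → 3.78

3.78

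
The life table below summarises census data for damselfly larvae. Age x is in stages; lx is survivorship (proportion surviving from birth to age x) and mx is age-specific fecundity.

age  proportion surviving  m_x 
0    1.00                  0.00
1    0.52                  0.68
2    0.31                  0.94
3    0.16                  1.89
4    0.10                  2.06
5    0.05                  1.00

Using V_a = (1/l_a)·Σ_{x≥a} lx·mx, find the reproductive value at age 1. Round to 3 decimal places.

lx·mx for x ≥ 1: 0.3536, 0.2914, 0.3024, 0.206, 0.05 → sum = 1.2034
V_1 = 1.2034 / l_1 = 1.2034 / 0.52 = 2.314231… → 2.314

2.314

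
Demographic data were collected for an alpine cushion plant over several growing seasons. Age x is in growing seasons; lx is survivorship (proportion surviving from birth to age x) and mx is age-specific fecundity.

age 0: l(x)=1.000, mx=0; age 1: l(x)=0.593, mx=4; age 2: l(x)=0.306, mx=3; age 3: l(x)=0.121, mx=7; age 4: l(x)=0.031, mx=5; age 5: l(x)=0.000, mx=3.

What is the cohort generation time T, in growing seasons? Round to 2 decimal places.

lx·mx: 0, 2.372, 0.918, 0.847, 0.155, 0 → R0 = 4.292
x·lx·mx: 0, 2.372, 1.836, 2.541, 0.62, 0 → Σ = 7.369
T = 7.369 / 4.292 = 1.716915… → 1.72

1.72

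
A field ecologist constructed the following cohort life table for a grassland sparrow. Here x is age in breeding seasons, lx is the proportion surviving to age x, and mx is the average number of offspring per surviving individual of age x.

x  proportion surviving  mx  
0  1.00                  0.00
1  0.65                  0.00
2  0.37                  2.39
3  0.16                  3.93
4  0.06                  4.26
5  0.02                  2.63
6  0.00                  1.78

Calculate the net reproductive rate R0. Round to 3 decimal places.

1.821

lx·mx by age: 0, 0, 0.8843, 0.6288, 0.2556, 0.0526, 0
R0 = Σ lx·mx = 1.8213 → 1.821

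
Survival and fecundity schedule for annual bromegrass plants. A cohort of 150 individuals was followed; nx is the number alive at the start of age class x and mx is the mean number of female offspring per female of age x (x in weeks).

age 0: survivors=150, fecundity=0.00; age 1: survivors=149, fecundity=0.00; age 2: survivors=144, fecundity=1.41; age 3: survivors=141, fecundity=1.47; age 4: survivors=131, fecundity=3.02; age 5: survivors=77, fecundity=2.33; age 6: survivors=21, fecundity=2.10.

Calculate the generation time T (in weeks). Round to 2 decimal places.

lx = nx/n0 = nx/150: 1, 0.99333…, 0.96, 0.94, 0.87333…, 0.51333…, 0.14
lx·mx: 0, 0, 1.3536, 1.3818, 2.637467…, 1.196067…, 0.294 → R0 = 6.862933…
x·lx·mx: 0, 0, 2.7072, 4.1454, 10.549867…, 5.980333…, 1.764 → Σ = 25.1468…
T = 25.1468… / 6.862933… = 3.664147… → 3.66

3.66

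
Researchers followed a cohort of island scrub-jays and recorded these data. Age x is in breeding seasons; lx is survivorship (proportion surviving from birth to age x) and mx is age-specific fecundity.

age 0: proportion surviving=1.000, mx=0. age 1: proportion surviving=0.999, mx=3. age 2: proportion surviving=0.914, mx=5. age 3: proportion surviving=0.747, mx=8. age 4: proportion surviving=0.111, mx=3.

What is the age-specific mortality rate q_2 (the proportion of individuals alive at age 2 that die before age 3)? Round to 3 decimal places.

q_2 = (l_2 − l_3) / l_2 = (0.914 − 0.747) / 0.914
     = 0.167 / 0.914 = 0.182713… → 0.183

0.183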